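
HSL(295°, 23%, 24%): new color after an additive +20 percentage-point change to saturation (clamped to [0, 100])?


Original S = 23%
Adjustment = +20 percentage points
New S = 23 + (20) = 43
Clamp to [0, 100] → 43
= HSL(295°, 43%, 24%)


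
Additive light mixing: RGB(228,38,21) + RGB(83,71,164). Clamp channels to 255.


Additive: each channel = min(255, C₁+C₂)
R: 228+83 = 311 → 255
G: 38+71 = 109 → 109
B: 21+164 = 185 → 185
= RGB(255, 109, 185)


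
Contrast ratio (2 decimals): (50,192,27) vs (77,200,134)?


Linearize each sRGB channel c=v/255: c/12.92 if c ≤ 0.04045 else ((c+0.055)/1.055)^2.4
L = 0.2126×R_lin + 0.7152×G_lin + 0.0722×B_lin
Color 1 (50,192,27):
  R=50: 50/255≈0.1961 > 0.04045 → ((0.1961+0.055)/1.055)^2.4 ≈ 0.03190
  G=192: 192/255≈0.7529 > 0.04045 → ((0.7529+0.055)/1.055)^2.4 ≈ 0.52712
  B=27: 27/255≈0.1059 > 0.04045 → ((0.1059+0.055)/1.055)^2.4 ≈ 0.01096
  L1 = 0.2126×0.03190 + 0.7152×0.52712 + 0.0722×0.01096 ≈ 0.38457
Color 2 (77,200,134):
  R=77: 77/255≈0.3020 > 0.04045 → ((0.3020+0.055)/1.055)^2.4 ≈ 0.07421
  G=200: 200/255≈0.7843 > 0.04045 → ((0.7843+0.055)/1.055)^2.4 ≈ 0.57758
  B=134: 134/255≈0.5255 > 0.04045 → ((0.5255+0.055)/1.055)^2.4 ≈ 0.23840
  L2 = 0.2126×0.07421 + 0.7152×0.57758 + 0.0722×0.23840 ≈ 0.44608
Lighter = 0.44608, Darker = 0.38457
Ratio = (L_lighter + 0.05) / (L_darker + 0.05)
Ratio = (0.44608 + 0.05) / (0.38457 + 0.05) = 0.49608 / 0.43457 ≈ 1.1415
Ratio ≈ 1.14:1


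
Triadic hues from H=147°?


Triadic: equally spaced at 120° intervals
H1 = 147°
H2 = (147 + 120) mod 360 = 267°
H3 = (147 + 240) mod 360 = 27°
Triadic = 147°, 267°, 27°


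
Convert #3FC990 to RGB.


3F → 63 (R)
C9 → 201 (G)
90 → 144 (B)
= RGB(63, 201, 144)


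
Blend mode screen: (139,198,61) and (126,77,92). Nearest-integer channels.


Screen: C = 255 - (255-A)×(255-B)/255, rounded to nearest integer
R: 255 - (255-139)×(255-126)/255 = 255 - 14964/255 ≈ 255 - 58.682 = 196.318 → 196
G: 255 - (255-198)×(255-77)/255 = 255 - 10146/255 ≈ 255 - 39.788 = 215.212 → 215
B: 255 - (255-61)×(255-92)/255 = 255 - 31622/255 ≈ 255 - 124.008 = 130.992 → 131
= RGB(196, 215, 131)


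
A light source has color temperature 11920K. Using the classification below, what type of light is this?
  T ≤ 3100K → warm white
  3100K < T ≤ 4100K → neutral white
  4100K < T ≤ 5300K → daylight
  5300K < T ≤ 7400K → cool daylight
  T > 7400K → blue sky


Temperature: 11920K
11920K > 7400K → blue sky
Classification: blue sky


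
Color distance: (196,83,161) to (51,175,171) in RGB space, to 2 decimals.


d = √[(R₁-R₂)² + (G₁-G₂)² + (B₁-B₂)²]
d = √[(196-51)² + (83-175)² + (161-171)²]
d = √[21025 + 8464 + 100]
d = √29589
d ≈ 172.01


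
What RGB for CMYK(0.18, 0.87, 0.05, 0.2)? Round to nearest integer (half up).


R = 255 × (1-C) × (1-K) = 255 × 0.82 × 0.80 = 167.28 → 167
G = 255 × (1-M) × (1-K) = 255 × 0.13 × 0.80 = 26.52 → 27
B = 255 × (1-Y) × (1-K) = 255 × 0.95 × 0.80 = 193.8 → 194
= RGB(167, 27, 194)


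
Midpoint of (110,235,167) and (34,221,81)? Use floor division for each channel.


Midpoint: each channel = ⌊(C₁+C₂)/2⌋
R: ⌊(110+34)/2⌋ = 72
G: ⌊(235+221)/2⌋ = 228
B: ⌊(167+81)/2⌋ = 124
= RGB(72, 228, 124)


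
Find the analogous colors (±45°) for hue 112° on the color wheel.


Base hue: 112°
Left analog: (112 - 45) mod 360 = 67°
Right analog: (112 + 45) mod 360 = 157°
Analogous hues = 67° and 157°


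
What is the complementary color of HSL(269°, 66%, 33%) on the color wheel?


Complement = opposite side of color wheel = hue + 180°
H' = (269 + 180) mod 360 = 89°
S and L unchanged.
= HSL(89°, 66%, 33%)


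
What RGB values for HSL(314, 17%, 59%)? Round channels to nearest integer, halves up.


H=314°, S=0.17, L=0.59
C = (1-|2L-1|)×S = (1-|0.18|)×0.17 = 0.1394
H' = H/60 = 314/60 ≈ 5.2333; X = C×(1-|H' mod 2 - 1|) ≈ 0.1069
m = L - C/2 = 0.59 - 0.0697 = 0.5203
Sector ⌊H'⌋ = 5 → (R',G',B') = (0.1394, 0.0, ≈0.1069)
RGB = ((R'+m)×255, (G'+m)×255, (B'+m)×255) = (168.2235, 132.6765, 159.9292)
Round half up → RGB(168, 133, 160)


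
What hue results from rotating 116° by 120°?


New hue = (H + rotation) mod 360
New hue = (116 + 120) mod 360
= 236 mod 360
= 236°


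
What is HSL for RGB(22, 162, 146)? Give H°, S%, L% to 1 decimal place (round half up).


Normalize: R'=22/255≈0.0863, G'=162/255≈0.6353, B'=146/255≈0.5725
Max=162/255, Min=22/255, Δ=Max-Min=140/255
L = (Max+Min)/2 = (162+22)/510 = 184/510 = 0.36078… → L = 36.1%
L ≤ 0.5 → S = Δ/(Max+Min) = 140/(162+22) = 140/184 = 0.76086… → S = 76.1%
(the 1/255 factors cancel in S and H, so raw channel differences can be used)
Max is G' → H = 60 × ((B-R)/Δ + 2) = 60 × ((146-22)/140 + 2)
  124/140 + 2 = 0.8857… + 2 = 2.8857…
  H = 60 × 2.8857… = 173.142…° → H = 173.1°
= HSL(173.1°, 76.1%, 36.1%)


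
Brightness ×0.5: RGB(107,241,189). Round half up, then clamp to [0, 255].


Multiply each channel by 0.5, round half up, clamp to [0, 255]
R: 107×0.5 = 53.5 → round → 54
G: 241×0.5 = 120.5 → round → 121
B: 189×0.5 = 94.5 → round → 95
= RGB(54, 121, 95)


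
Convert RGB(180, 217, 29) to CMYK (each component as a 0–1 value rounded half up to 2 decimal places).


R'=180/255≈0.7059, G'=217/255≈0.8510, B'=29/255≈0.1137
K = 1 - max(R',G',B') = 1 - 217/255 = 38/255 = 0.14901… → 0.15
(1-R'-K)/(1-K) simplifies to (max-R)/max with max = 217:
C = (217-180)/217 = 37/217 = 0.17050… → 0.17
M = (217-217)/217 = 0/217 = 0 → 0.00
Y = (217-29)/217 = 188/217 = 0.86635… → 0.87
= CMYK(0.17, 0.00, 0.87, 0.15)


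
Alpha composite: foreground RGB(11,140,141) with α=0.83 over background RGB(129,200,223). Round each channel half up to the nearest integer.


C = α×F + (1-α)×B, with 1-α = 0.17
R: 0.83×11 + 0.17×129 = 9.13 + 21.93 = 31.06 → 31
G: 0.83×140 + 0.17×200 = 116.20 + 34.00 = 150.20 → 150
B: 0.83×141 + 0.17×223 = 117.03 + 37.91 = 154.94 → 155
= RGB(31, 150, 155)


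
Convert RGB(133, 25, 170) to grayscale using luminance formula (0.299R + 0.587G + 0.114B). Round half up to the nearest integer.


Gray = 0.299×R + 0.587×G + 0.114×B
Gray = 0.299×133 + 0.587×25 + 0.114×170
Gray = 39.767 + 14.675 + 19.380
Gray = 73.822 → round half up → 74
Gray = 74


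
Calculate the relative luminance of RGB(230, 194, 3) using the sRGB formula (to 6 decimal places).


Linearize each channel (sRGB transfer function): c = v/255; c_lin = c/12.92 if c ≤ 0.04045, else ((c+0.055)/1.055)^2.4
  R: 230/255 ≈ 0.901961 > 0.04045 → ((0.901961+0.055)/1.055)^2.4 ≈ 0.791298
  G: 194/255 ≈ 0.760784 > 0.04045 → ((0.760784+0.055)/1.055)^2.4 ≈ 0.539479
  B: 3/255 ≈ 0.011765 ≤ 0.04045 → 0.011765/12.92 ≈ 0.000911
R_lin = 0.791298, G_lin = 0.539479, B_lin = 0.000911
L = 0.2126×R + 0.7152×G + 0.0722×B
L = 0.2126×0.791298 + 0.7152×0.539479 + 0.0722×0.000911
L ≈ 0.554131


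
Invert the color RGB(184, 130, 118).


Invert: (255-R, 255-G, 255-B)
R: 255-184 = 71
G: 255-130 = 125
B: 255-118 = 137
= RGB(71, 125, 137)


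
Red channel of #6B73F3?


Color: #6B73F3
R = 6B = 107
G = 73 = 115
B = F3 = 243
Red = 107


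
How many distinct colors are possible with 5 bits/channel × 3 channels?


Total bits = 5 bits/channel × 3 channels = 15 bits
Distinct colors = 2^15
= 32,768 colors


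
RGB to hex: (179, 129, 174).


R = 179 → B3 (hex)
G = 129 → 81 (hex)
B = 174 → AE (hex)
Hex = #B381AE


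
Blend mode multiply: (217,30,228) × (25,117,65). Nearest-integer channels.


Multiply: C = A×B/255, rounded to nearest integer
R: 217×25/255 = 5425/255 ≈ 21.275 → 21
G: 30×117/255 = 3510/255 ≈ 13.765 → 14
B: 228×65/255 = 14820/255 ≈ 58.118 → 58
= RGB(21, 14, 58)


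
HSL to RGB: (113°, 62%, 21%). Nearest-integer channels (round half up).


H=113°, S=0.62, L=0.21
C = (1-|2L-1|)×S = (1-|-0.58|)×0.62 = 0.2604
H' = H/60 = 113/60 ≈ 1.8833; X = C×(1-|H' mod 2 - 1|) = 0.03038
m = L - C/2 = 0.21 - 0.1302 = 0.0798
Sector ⌊H'⌋ = 1 → (R',G',B') = (0.03038, 0.2604, 0.0)
RGB = ((R'+m)×255, (G'+m)×255, (B'+m)×255) = (28.0959, 86.751, 20.349)
Round half up → RGB(28, 87, 20)


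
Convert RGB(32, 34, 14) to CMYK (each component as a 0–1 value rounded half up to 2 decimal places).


R'=32/255≈0.1255, G'=34/255≈0.1333, B'=14/255≈0.0549
K = 1 - max(R',G',B') = 1 - 34/255 = 221/255 = 0.86666… → 0.87
(1-R'-K)/(1-K) simplifies to (max-R)/max with max = 34:
C = (34-32)/34 = 2/34 = 0.05882… → 0.06
M = (34-34)/34 = 0/34 = 0 → 0.00
Y = (34-14)/34 = 20/34 = 0.58823… → 0.59
= CMYK(0.06, 0.00, 0.59, 0.87)


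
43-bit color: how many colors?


Colors = 2^bits = 2^43
= 8,796,093,022,208 colors


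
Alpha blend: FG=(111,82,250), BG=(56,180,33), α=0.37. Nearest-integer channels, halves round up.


C = α×F + (1-α)×B, with 1-α = 0.63
R: 0.37×111 + 0.63×56 = 41.07 + 35.28 = 76.35 → 76
G: 0.37×82 + 0.63×180 = 30.34 + 113.40 = 143.74 → 144
B: 0.37×250 + 0.63×33 = 92.50 + 20.79 = 113.29 → 113
= RGB(76, 144, 113)


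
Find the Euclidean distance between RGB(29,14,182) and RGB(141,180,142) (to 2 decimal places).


d = √[(R₁-R₂)² + (G₁-G₂)² + (B₁-B₂)²]
d = √[(29-141)² + (14-180)² + (182-142)²]
d = √[12544 + 27556 + 1600]
d = √41700
d ≈ 204.21


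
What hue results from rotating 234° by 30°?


New hue = (H + rotation) mod 360
New hue = (234 + 30) mod 360
= 264 mod 360
= 264°


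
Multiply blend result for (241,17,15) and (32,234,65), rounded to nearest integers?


Multiply: C = A×B/255, rounded to nearest integer
R: 241×32/255 = 7712/255 ≈ 30.243 → 30
G: 17×234/255 = 3978/255 ≈ 15.600 → 16
B: 15×65/255 = 975/255 ≈ 3.824 → 4
= RGB(30, 16, 4)


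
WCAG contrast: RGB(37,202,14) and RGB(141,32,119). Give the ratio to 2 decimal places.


Linearize each sRGB channel c=v/255: c/12.92 if c ≤ 0.04045 else ((c+0.055)/1.055)^2.4
L = 0.2126×R_lin + 0.7152×G_lin + 0.0722×B_lin
Color 1 (37,202,14):
  R=37: 37/255≈0.1451 > 0.04045 → ((0.1451+0.055)/1.055)^2.4 ≈ 0.01850
  G=202: 202/255≈0.7922 > 0.04045 → ((0.7922+0.055)/1.055)^2.4 ≈ 0.59062
  B=14: 14/255≈0.0549 > 0.04045 → ((0.0549+0.055)/1.055)^2.4 ≈ 0.00439
  L1 = 0.2126×0.01850 + 0.7152×0.59062 + 0.0722×0.00439 ≈ 0.42666
Color 2 (141,32,119):
  R=141: 141/255≈0.5529 > 0.04045 → ((0.5529+0.055)/1.055)^2.4 ≈ 0.26636
  G=32: 32/255≈0.1255 > 0.04045 → ((0.1255+0.055)/1.055)^2.4 ≈ 0.01444
  B=119: 119/255≈0.4667 > 0.04045 → ((0.4667+0.055)/1.055)^2.4 ≈ 0.18447
  L2 = 0.2126×0.26636 + 0.7152×0.01444 + 0.0722×0.18447 ≈ 0.08028
Lighter = 0.42666, Darker = 0.08028
Ratio = (L_lighter + 0.05) / (L_darker + 0.05)
Ratio = (0.42666 + 0.05) / (0.08028 + 0.05) = 0.47666 / 0.13028 ≈ 3.6588
Ratio ≈ 3.66:1


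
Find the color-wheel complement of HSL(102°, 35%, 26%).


Complement = opposite side of color wheel = hue + 180°
H' = (102 + 180) mod 360 = 282°
S and L unchanged.
= HSL(282°, 35%, 26%)


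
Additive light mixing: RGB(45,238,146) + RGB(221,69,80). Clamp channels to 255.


Additive: each channel = min(255, C₁+C₂)
R: 45+221 = 266 → 255
G: 238+69 = 307 → 255
B: 146+80 = 226 → 226
= RGB(255, 255, 226)


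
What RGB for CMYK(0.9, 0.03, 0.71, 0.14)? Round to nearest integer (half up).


R = 255 × (1-C) × (1-K) = 255 × 0.10 × 0.86 = 21.93 → 22
G = 255 × (1-M) × (1-K) = 255 × 0.97 × 0.86 = 212.721 → 213
B = 255 × (1-Y) × (1-K) = 255 × 0.29 × 0.86 = 63.597 → 64
= RGB(22, 213, 64)


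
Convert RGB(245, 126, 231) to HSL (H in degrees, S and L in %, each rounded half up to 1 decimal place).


Normalize: R'=245/255≈0.9608, G'=126/255≈0.4941, B'=231/255≈0.9059
Max=245/255, Min=126/255, Δ=Max-Min=119/255
L = (Max+Min)/2 = (245+126)/510 = 371/510 = 0.72745… → L = 72.7%
L > 0.5 → S = Δ/(2-Max-Min) = 119/(510-245-126) = 119/139 = 0.85611… → S = 85.6%
(the 1/255 factors cancel in S and H, so raw channel differences can be used)
Max is R' → H = 60 × (((G-B)/Δ) mod 6) = 60 × (((126-231)/119) mod 6)
  (-105)/119 = -0.8823…; negative, so add 6 → 5.1176…
  H = 60 × 5.1176… = 307.058…° → H = 307.1°
= HSL(307.1°, 85.6%, 72.7%)


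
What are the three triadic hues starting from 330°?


Triadic: equally spaced at 120° intervals
H1 = 330°
H2 = (330 + 120) mod 360 = 90°
H3 = (330 + 240) mod 360 = 210°
Triadic = 330°, 90°, 210°


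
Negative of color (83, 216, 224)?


Invert: (255-R, 255-G, 255-B)
R: 255-83 = 172
G: 255-216 = 39
B: 255-224 = 31
= RGB(172, 39, 31)


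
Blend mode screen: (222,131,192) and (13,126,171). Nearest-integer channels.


Screen: C = 255 - (255-A)×(255-B)/255, rounded to nearest integer
R: 255 - (255-222)×(255-13)/255 = 255 - 7986/255 ≈ 255 - 31.318 = 223.682 → 224
G: 255 - (255-131)×(255-126)/255 = 255 - 15996/255 ≈ 255 - 62.729 = 192.271 → 192
B: 255 - (255-192)×(255-171)/255 = 255 - 5292/255 ≈ 255 - 20.753 = 234.247 → 234
= RGB(224, 192, 234)


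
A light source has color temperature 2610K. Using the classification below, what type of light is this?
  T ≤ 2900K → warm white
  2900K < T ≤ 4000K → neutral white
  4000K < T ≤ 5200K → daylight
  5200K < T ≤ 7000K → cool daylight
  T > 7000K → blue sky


Temperature: 2610K
2610K ≤ 2900K → warm white
Classification: warm white


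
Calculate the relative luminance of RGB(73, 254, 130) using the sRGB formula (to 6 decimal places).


Linearize each channel (sRGB transfer function): c = v/255; c_lin = c/12.92 if c ≤ 0.04045, else ((c+0.055)/1.055)^2.4
  R: 73/255 ≈ 0.286275 > 0.04045 → ((0.286275+0.055)/1.055)^2.4 ≈ 0.066626
  G: 254/255 ≈ 0.996078 > 0.04045 → ((0.996078+0.055)/1.055)^2.4 ≈ 0.991102
  B: 130/255 ≈ 0.509804 > 0.04045 → ((0.509804+0.055)/1.055)^2.4 ≈ 0.223228
R_lin = 0.066626, G_lin = 0.991102, B_lin = 0.223228
L = 0.2126×R + 0.7152×G + 0.0722×B
L = 0.2126×0.066626 + 0.7152×0.991102 + 0.0722×0.223228
L ≈ 0.739118


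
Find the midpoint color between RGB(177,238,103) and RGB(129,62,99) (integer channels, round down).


Midpoint: each channel = ⌊(C₁+C₂)/2⌋
R: ⌊(177+129)/2⌋ = 153
G: ⌊(238+62)/2⌋ = 150
B: ⌊(103+99)/2⌋ = 101
= RGB(153, 150, 101)


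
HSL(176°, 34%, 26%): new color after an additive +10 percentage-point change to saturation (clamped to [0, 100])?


Original S = 34%
Adjustment = +10 percentage points
New S = 34 + (10) = 44
Clamp to [0, 100] → 44
= HSL(176°, 44%, 26%)


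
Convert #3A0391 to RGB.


3A → 58 (R)
03 → 3 (G)
91 → 145 (B)
= RGB(58, 3, 145)


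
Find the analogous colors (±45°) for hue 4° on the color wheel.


Base hue: 4°
Left analog: (4 - 45) mod 360 = 319°
Right analog: (4 + 45) mod 360 = 49°
Analogous hues = 319° and 49°


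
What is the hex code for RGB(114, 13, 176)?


R = 114 → 72 (hex)
G = 13 → 0D (hex)
B = 176 → B0 (hex)
Hex = #720DB0


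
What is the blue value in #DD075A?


Color: #DD075A
R = DD = 221
G = 07 = 7
B = 5A = 90
Blue = 90


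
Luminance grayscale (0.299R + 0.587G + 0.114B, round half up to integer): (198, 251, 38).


Gray = 0.299×R + 0.587×G + 0.114×B
Gray = 0.299×198 + 0.587×251 + 0.114×38
Gray = 59.202 + 147.337 + 4.332
Gray = 210.871 → round half up → 211
Gray = 211


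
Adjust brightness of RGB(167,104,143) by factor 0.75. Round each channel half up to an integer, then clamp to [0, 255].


Multiply each channel by 0.75, round half up, clamp to [0, 255]
R: 167×0.75 = 125.25 → round → 125
G: 104×0.75 = 78
B: 143×0.75 = 107.25 → round → 107
= RGB(125, 78, 107)


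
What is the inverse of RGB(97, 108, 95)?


Invert: (255-R, 255-G, 255-B)
R: 255-97 = 158
G: 255-108 = 147
B: 255-95 = 160
= RGB(158, 147, 160)


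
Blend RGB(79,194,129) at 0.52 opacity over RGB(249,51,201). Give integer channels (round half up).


C = α×F + (1-α)×B, with 1-α = 0.48
R: 0.52×79 + 0.48×249 = 41.08 + 119.52 = 160.60 → 161
G: 0.52×194 + 0.48×51 = 100.88 + 24.48 = 125.36 → 125
B: 0.52×129 + 0.48×201 = 67.08 + 96.48 = 163.56 → 164
= RGB(161, 125, 164)


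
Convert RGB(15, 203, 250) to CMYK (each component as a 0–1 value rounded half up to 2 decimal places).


R'=15/255≈0.0588, G'=203/255≈0.7961, B'=250/255≈0.9804
K = 1 - max(R',G',B') = 1 - 250/255 = 5/255 = 0.01960… → 0.02
(1-R'-K)/(1-K) simplifies to (max-R)/max with max = 250:
C = (250-15)/250 = 235/250 = 0.94 → 0.94
M = (250-203)/250 = 47/250 = 0.188 → 0.19
Y = (250-250)/250 = 0/250 = 0 → 0.00
= CMYK(0.94, 0.19, 0.00, 0.02)


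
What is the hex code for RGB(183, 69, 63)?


R = 183 → B7 (hex)
G = 69 → 45 (hex)
B = 63 → 3F (hex)
Hex = #B7453F


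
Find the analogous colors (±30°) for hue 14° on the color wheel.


Base hue: 14°
Left analog: (14 - 30) mod 360 = 344°
Right analog: (14 + 30) mod 360 = 44°
Analogous hues = 344° and 44°


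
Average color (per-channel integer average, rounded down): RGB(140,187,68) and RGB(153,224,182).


Midpoint: each channel = ⌊(C₁+C₂)/2⌋
R: ⌊(140+153)/2⌋ = 146
G: ⌊(187+224)/2⌋ = 205
B: ⌊(68+182)/2⌋ = 125
= RGB(146, 205, 125)


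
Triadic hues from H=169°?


Triadic: equally spaced at 120° intervals
H1 = 169°
H2 = (169 + 120) mod 360 = 289°
H3 = (169 + 240) mod 360 = 49°
Triadic = 169°, 289°, 49°


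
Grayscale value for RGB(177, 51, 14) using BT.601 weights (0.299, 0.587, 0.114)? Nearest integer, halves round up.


Gray = 0.299×R + 0.587×G + 0.114×B
Gray = 0.299×177 + 0.587×51 + 0.114×14
Gray = 52.923 + 29.937 + 1.596
Gray = 84.456 → round half up → 84
Gray = 84


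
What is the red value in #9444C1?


Color: #9444C1
R = 94 = 148
G = 44 = 68
B = C1 = 193
Red = 148


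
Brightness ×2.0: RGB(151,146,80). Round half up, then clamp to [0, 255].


Multiply each channel by 2.0, round half up, clamp to [0, 255]
R: 151×2.0 = 302 → clamp → 255
G: 146×2.0 = 292 → clamp → 255
B: 80×2.0 = 160
= RGB(255, 255, 160)


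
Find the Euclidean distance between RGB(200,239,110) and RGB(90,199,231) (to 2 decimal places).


d = √[(R₁-R₂)² + (G₁-G₂)² + (B₁-B₂)²]
d = √[(200-90)² + (239-199)² + (110-231)²]
d = √[12100 + 1600 + 14641]
d = √28341
d ≈ 168.35


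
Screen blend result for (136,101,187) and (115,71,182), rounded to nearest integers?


Screen: C = 255 - (255-A)×(255-B)/255, rounded to nearest integer
R: 255 - (255-136)×(255-115)/255 = 255 - 16660/255 ≈ 255 - 65.333 = 189.667 → 190
G: 255 - (255-101)×(255-71)/255 = 255 - 28336/255 ≈ 255 - 111.122 = 143.878 → 144
B: 255 - (255-187)×(255-182)/255 = 255 - 4964/255 ≈ 255 - 19.467 = 235.533 → 236
= RGB(190, 144, 236)


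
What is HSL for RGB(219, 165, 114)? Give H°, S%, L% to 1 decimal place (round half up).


Normalize: R'=219/255≈0.8588, G'=165/255≈0.6471, B'=114/255≈0.4471
Max=219/255, Min=114/255, Δ=Max-Min=105/255
L = (Max+Min)/2 = (219+114)/510 = 333/510 = 0.65294… → L = 65.3%
L > 0.5 → S = Δ/(2-Max-Min) = 105/(510-219-114) = 105/177 = 0.59322… → S = 59.3%
(the 1/255 factors cancel in S and H, so raw channel differences can be used)
Max is R' → H = 60 × (((G-B)/Δ) mod 6) = 60 × (((165-114)/105) mod 6)
  51/105 = 0.4857…
  H = 60 × 0.4857… = 29.142…° → H = 29.1°
= HSL(29.1°, 59.3%, 65.3%)


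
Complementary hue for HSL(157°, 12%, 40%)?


Complement = opposite side of color wheel = hue + 180°
H' = (157 + 180) mod 360 = 337°
S and L unchanged.
= HSL(337°, 12%, 40%)


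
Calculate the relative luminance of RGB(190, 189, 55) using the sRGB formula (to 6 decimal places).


Linearize each channel (sRGB transfer function): c = v/255; c_lin = c/12.92 if c ≤ 0.04045, else ((c+0.055)/1.055)^2.4
  R: 190/255 ≈ 0.745098 > 0.04045 → ((0.745098+0.055)/1.055)^2.4 ≈ 0.514918
  G: 189/255 ≈ 0.741176 > 0.04045 → ((0.741176+0.055)/1.055)^2.4 ≈ 0.508881
  B: 55/255 ≈ 0.215686 > 0.04045 → ((0.215686+0.055)/1.055)^2.4 ≈ 0.038204
R_lin = 0.514918, G_lin = 0.508881, B_lin = 0.038204
L = 0.2126×R + 0.7152×G + 0.0722×B
L = 0.2126×0.514918 + 0.7152×0.508881 + 0.0722×0.038204
L ≈ 0.476182


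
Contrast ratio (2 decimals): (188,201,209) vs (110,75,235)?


Linearize each sRGB channel c=v/255: c/12.92 if c ≤ 0.04045 else ((c+0.055)/1.055)^2.4
L = 0.2126×R_lin + 0.7152×G_lin + 0.0722×B_lin
Color 1 (188,201,209):
  R=188: 188/255≈0.7373 > 0.04045 → ((0.7373+0.055)/1.055)^2.4 ≈ 0.50289
  G=201: 201/255≈0.7882 > 0.04045 → ((0.7882+0.055)/1.055)^2.4 ≈ 0.58408
  B=209: 209/255≈0.8196 > 0.04045 → ((0.8196+0.055)/1.055)^2.4 ≈ 0.63760
  L1 = 0.2126×0.50289 + 0.7152×0.58408 + 0.0722×0.63760 ≈ 0.57068
Color 2 (110,75,235):
  R=110: 110/255≈0.4314 > 0.04045 → ((0.4314+0.055)/1.055)^2.4 ≈ 0.15593
  G=75: 75/255≈0.2941 > 0.04045 → ((0.2941+0.055)/1.055)^2.4 ≈ 0.07036
  B=235: 235/255≈0.9216 > 0.04045 → ((0.9216+0.055)/1.055)^2.4 ≈ 0.83077
  L2 = 0.2126×0.15593 + 0.7152×0.07036 + 0.0722×0.83077 ≈ 0.14345
Lighter = 0.57068, Darker = 0.14345
Ratio = (L_lighter + 0.05) / (L_darker + 0.05)
Ratio = (0.57068 + 0.05) / (0.14345 + 0.05) = 0.62068 / 0.19345 ≈ 3.2084
Ratio ≈ 3.21:1


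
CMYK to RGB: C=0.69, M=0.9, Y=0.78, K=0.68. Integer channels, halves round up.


R = 255 × (1-C) × (1-K) = 255 × 0.31 × 0.32 = 25.296 → 25
G = 255 × (1-M) × (1-K) = 255 × 0.10 × 0.32 = 8.16 → 8
B = 255 × (1-Y) × (1-K) = 255 × 0.22 × 0.32 = 17.952 → 18
= RGB(25, 8, 18)


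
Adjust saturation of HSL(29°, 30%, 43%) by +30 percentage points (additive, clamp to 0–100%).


Original S = 30%
Adjustment = +30 percentage points
New S = 30 + (30) = 60
Clamp to [0, 100] → 60
= HSL(29°, 60%, 43%)


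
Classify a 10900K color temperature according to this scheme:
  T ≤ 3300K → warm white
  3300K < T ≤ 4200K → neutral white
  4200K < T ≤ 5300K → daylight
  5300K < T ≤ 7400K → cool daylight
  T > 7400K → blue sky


Temperature: 10900K
10900K > 7400K → blue sky
Classification: blue sky


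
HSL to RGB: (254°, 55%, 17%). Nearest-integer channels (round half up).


H=254°, S=0.55, L=0.17
C = (1-|2L-1|)×S = (1-|-0.66|)×0.55 = 0.187
H' = H/60 = 254/60 ≈ 4.2333; X = C×(1-|H' mod 2 - 1|) ≈ 0.0436
m = L - C/2 = 0.17 - 0.0935 = 0.0765
Sector ⌊H'⌋ = 4 → (R',G',B') = (≈0.0436, 0.0, 0.187)
RGB = ((R'+m)×255, (G'+m)×255, (B'+m)×255) = (30.634, 19.5075, 67.1925)
Round half up → RGB(31, 20, 67)


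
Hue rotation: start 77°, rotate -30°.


New hue = (H + rotation) mod 360
New hue = (77 -30) mod 360
= 47 mod 360
= 47°


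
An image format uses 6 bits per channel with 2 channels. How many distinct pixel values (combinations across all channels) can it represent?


Total bits = 6 bits/channel × 2 channels = 12 bits
Distinct pixel values = 2^12
= 4,096 pixel values


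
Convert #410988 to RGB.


41 → 65 (R)
09 → 9 (G)
88 → 136 (B)
= RGB(65, 9, 136)


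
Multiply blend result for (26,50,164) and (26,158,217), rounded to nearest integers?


Multiply: C = A×B/255, rounded to nearest integer
R: 26×26/255 = 676/255 ≈ 2.651 → 3
G: 50×158/255 = 7900/255 ≈ 30.980 → 31
B: 164×217/255 = 35588/255 ≈ 139.561 → 140
= RGB(3, 31, 140)


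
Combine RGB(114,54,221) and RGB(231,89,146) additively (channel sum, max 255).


Additive: each channel = min(255, C₁+C₂)
R: 114+231 = 345 → 255
G: 54+89 = 143 → 143
B: 221+146 = 367 → 255
= RGB(255, 143, 255)


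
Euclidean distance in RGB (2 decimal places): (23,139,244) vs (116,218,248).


d = √[(R₁-R₂)² + (G₁-G₂)² + (B₁-B₂)²]
d = √[(23-116)² + (139-218)² + (244-248)²]
d = √[8649 + 6241 + 16]
d = √14906
d ≈ 122.09


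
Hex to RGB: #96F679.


96 → 150 (R)
F6 → 246 (G)
79 → 121 (B)
= RGB(150, 246, 121)


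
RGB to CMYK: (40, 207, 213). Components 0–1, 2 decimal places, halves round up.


R'=40/255≈0.1569, G'=207/255≈0.8118, B'=213/255≈0.8353
K = 1 - max(R',G',B') = 1 - 213/255 = 42/255 = 0.16470… → 0.16
(1-R'-K)/(1-K) simplifies to (max-R)/max with max = 213:
C = (213-40)/213 = 173/213 = 0.81220… → 0.81
M = (213-207)/213 = 6/213 = 0.02816… → 0.03
Y = (213-213)/213 = 0/213 = 0 → 0.00
= CMYK(0.81, 0.03, 0.00, 0.16)


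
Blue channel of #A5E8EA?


Color: #A5E8EA
R = A5 = 165
G = E8 = 232
B = EA = 234
Blue = 234


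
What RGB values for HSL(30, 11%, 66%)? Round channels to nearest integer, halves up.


H=30°, S=0.11, L=0.66
C = (1-|2L-1|)×S = (1-|0.32|)×0.11 = 0.0748
H' = H/60 = 30/60 ≈ 0.5000; X = C×(1-|H' mod 2 - 1|) = 0.0374
m = L - C/2 = 0.66 - 0.0374 = 0.6226
Sector ⌊H'⌋ = 0 → (R',G',B') = (0.0748, 0.0374, 0.0)
RGB = ((R'+m)×255, (G'+m)×255, (B'+m)×255) = (177.837, 168.3, 158.763)
Round half up → RGB(178, 168, 159)


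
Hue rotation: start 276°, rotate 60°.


New hue = (H + rotation) mod 360
New hue = (276 + 60) mod 360
= 336 mod 360
= 336°


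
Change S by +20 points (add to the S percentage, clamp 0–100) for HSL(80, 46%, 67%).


Original S = 46%
Adjustment = +20 percentage points
New S = 46 + (20) = 66
Clamp to [0, 100] → 66
= HSL(80°, 66%, 67%)


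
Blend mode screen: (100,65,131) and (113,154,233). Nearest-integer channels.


Screen: C = 255 - (255-A)×(255-B)/255, rounded to nearest integer
R: 255 - (255-100)×(255-113)/255 = 255 - 22010/255 ≈ 255 - 86.314 = 168.686 → 169
G: 255 - (255-65)×(255-154)/255 = 255 - 19190/255 ≈ 255 - 75.255 = 179.745 → 180
B: 255 - (255-131)×(255-233)/255 = 255 - 2728/255 ≈ 255 - 10.698 = 244.302 → 244
= RGB(169, 180, 244)


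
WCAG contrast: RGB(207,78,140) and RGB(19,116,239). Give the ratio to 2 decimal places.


Linearize each sRGB channel c=v/255: c/12.92 if c ≤ 0.04045 else ((c+0.055)/1.055)^2.4
L = 0.2126×R_lin + 0.7152×G_lin + 0.0722×B_lin
Color 1 (207,78,140):
  R=207: 207/255≈0.8118 > 0.04045 → ((0.8118+0.055)/1.055)^2.4 ≈ 0.62396
  G=78: 78/255≈0.3059 > 0.04045 → ((0.3059+0.055)/1.055)^2.4 ≈ 0.07619
  B=140: 140/255≈0.5490 > 0.04045 → ((0.5490+0.055)/1.055)^2.4 ≈ 0.26225
  L1 = 0.2126×0.62396 + 0.7152×0.07619 + 0.0722×0.26225 ≈ 0.20608
Color 2 (19,116,239):
  R=19: 19/255≈0.0745 > 0.04045 → ((0.0745+0.055)/1.055)^2.4 ≈ 0.00651
  G=116: 116/255≈0.4549 > 0.04045 → ((0.4549+0.055)/1.055)^2.4 ≈ 0.17465
  B=239: 239/255≈0.9373 > 0.04045 → ((0.9373+0.055)/1.055)^2.4 ≈ 0.86316
  L2 = 0.2126×0.00651 + 0.7152×0.17465 + 0.0722×0.86316 ≈ 0.18861
Lighter = 0.20608, Darker = 0.18861
Ratio = (L_lighter + 0.05) / (L_darker + 0.05)
Ratio = (0.20608 + 0.05) / (0.18861 + 0.05) = 0.25608 / 0.23861 ≈ 1.0732
Ratio ≈ 1.07:1


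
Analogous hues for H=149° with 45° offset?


Base hue: 149°
Left analog: (149 - 45) mod 360 = 104°
Right analog: (149 + 45) mod 360 = 194°
Analogous hues = 104° and 194°


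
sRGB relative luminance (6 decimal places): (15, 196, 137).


Linearize each channel (sRGB transfer function): c = v/255; c_lin = c/12.92 if c ≤ 0.04045, else ((c+0.055)/1.055)^2.4
  R: 15/255 ≈ 0.058824 > 0.04045 → ((0.058824+0.055)/1.055)^2.4 ≈ 0.004777
  G: 196/255 ≈ 0.768627 > 0.04045 → ((0.768627+0.055)/1.055)^2.4 ≈ 0.552011
  B: 137/255 ≈ 0.537255 > 0.04045 → ((0.537255+0.055)/1.055)^2.4 ≈ 0.250158
R_lin = 0.004777, G_lin = 0.552011, B_lin = 0.250158
L = 0.2126×R + 0.7152×G + 0.0722×B
L = 0.2126×0.004777 + 0.7152×0.552011 + 0.0722×0.250158
L ≈ 0.413876


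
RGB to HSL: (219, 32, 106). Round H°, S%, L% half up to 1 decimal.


Normalize: R'=219/255≈0.8588, G'=32/255≈0.1255, B'=106/255≈0.4157
Max=219/255, Min=32/255, Δ=Max-Min=187/255
L = (Max+Min)/2 = (219+32)/510 = 251/510 = 0.49215… → L = 49.2%
L ≤ 0.5 → S = Δ/(Max+Min) = 187/(219+32) = 187/251 = 0.74501… → S = 74.5%
(the 1/255 factors cancel in S and H, so raw channel differences can be used)
Max is R' → H = 60 × (((G-B)/Δ) mod 6) = 60 × (((32-106)/187) mod 6)
  (-74)/187 = -0.3957…; negative, so add 6 → 5.6042…
  H = 60 × 5.6042… = 336.256…° → H = 336.3°
= HSL(336.3°, 74.5%, 49.2%)


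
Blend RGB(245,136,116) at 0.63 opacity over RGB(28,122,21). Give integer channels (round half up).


C = α×F + (1-α)×B, with 1-α = 0.37
R: 0.63×245 + 0.37×28 = 154.35 + 10.36 = 164.71 → 165
G: 0.63×136 + 0.37×122 = 85.68 + 45.14 = 130.82 → 131
B: 0.63×116 + 0.37×21 = 73.08 + 7.77 = 80.85 → 81
= RGB(165, 131, 81)


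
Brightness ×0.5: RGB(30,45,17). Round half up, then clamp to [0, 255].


Multiply each channel by 0.5, round half up, clamp to [0, 255]
R: 30×0.5 = 15
G: 45×0.5 = 22.5 → round → 23
B: 17×0.5 = 8.5 → round → 9
= RGB(15, 23, 9)


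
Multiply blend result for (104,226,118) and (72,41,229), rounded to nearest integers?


Multiply: C = A×B/255, rounded to nearest integer
R: 104×72/255 = 7488/255 ≈ 29.365 → 29
G: 226×41/255 = 9266/255 ≈ 36.337 → 36
B: 118×229/255 = 27022/255 ≈ 105.969 → 106
= RGB(29, 36, 106)


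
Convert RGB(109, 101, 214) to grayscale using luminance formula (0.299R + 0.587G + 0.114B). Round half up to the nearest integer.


Gray = 0.299×R + 0.587×G + 0.114×B
Gray = 0.299×109 + 0.587×101 + 0.114×214
Gray = 32.591 + 59.287 + 24.396
Gray = 116.274 → round half up → 116
Gray = 116


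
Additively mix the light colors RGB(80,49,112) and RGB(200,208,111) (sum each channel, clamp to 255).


Additive: each channel = min(255, C₁+C₂)
R: 80+200 = 280 → 255
G: 49+208 = 257 → 255
B: 112+111 = 223 → 223
= RGB(255, 255, 223)


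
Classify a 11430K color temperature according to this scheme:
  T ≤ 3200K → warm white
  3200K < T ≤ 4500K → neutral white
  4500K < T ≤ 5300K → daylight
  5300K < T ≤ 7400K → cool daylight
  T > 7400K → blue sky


Temperature: 11430K
11430K > 7400K → blue sky
Classification: blue sky


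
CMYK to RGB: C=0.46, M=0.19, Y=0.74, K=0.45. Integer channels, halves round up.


R = 255 × (1-C) × (1-K) = 255 × 0.54 × 0.55 = 75.735 → 76
G = 255 × (1-M) × (1-K) = 255 × 0.81 × 0.55 = 113.6025 → 114
B = 255 × (1-Y) × (1-K) = 255 × 0.26 × 0.55 = 36.465 → 36
= RGB(76, 114, 36)


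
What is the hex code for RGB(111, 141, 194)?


R = 111 → 6F (hex)
G = 141 → 8D (hex)
B = 194 → C2 (hex)
Hex = #6F8DC2


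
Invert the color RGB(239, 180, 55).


Invert: (255-R, 255-G, 255-B)
R: 255-239 = 16
G: 255-180 = 75
B: 255-55 = 200
= RGB(16, 75, 200)


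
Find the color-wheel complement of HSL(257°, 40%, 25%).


Complement = opposite side of color wheel = hue + 180°
H' = (257 + 180) mod 360 = 77°
S and L unchanged.
= HSL(77°, 40%, 25%)


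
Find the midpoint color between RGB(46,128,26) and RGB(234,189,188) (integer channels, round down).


Midpoint: each channel = ⌊(C₁+C₂)/2⌋
R: ⌊(46+234)/2⌋ = 140
G: ⌊(128+189)/2⌋ = 158
B: ⌊(26+188)/2⌋ = 107
= RGB(140, 158, 107)


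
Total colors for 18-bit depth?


Colors = 2^bits = 2^18
= 262,144 colors


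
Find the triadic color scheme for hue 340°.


Triadic: equally spaced at 120° intervals
H1 = 340°
H2 = (340 + 120) mod 360 = 100°
H3 = (340 + 240) mod 360 = 220°
Triadic = 340°, 100°, 220°


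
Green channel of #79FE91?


Color: #79FE91
R = 79 = 121
G = FE = 254
B = 91 = 145
Green = 254


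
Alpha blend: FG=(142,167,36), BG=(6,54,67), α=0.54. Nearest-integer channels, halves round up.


C = α×F + (1-α)×B, with 1-α = 0.46
R: 0.54×142 + 0.46×6 = 76.68 + 2.76 = 79.44 → 79
G: 0.54×167 + 0.46×54 = 90.18 + 24.84 = 115.02 → 115
B: 0.54×36 + 0.46×67 = 19.44 + 30.82 = 50.26 → 50
= RGB(79, 115, 50)


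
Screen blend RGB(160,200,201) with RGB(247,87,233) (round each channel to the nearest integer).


Screen: C = 255 - (255-A)×(255-B)/255, rounded to nearest integer
R: 255 - (255-160)×(255-247)/255 = 255 - 760/255 ≈ 255 - 2.980 = 252.020 → 252
G: 255 - (255-200)×(255-87)/255 = 255 - 9240/255 ≈ 255 - 36.235 = 218.765 → 219
B: 255 - (255-201)×(255-233)/255 = 255 - 1188/255 ≈ 255 - 4.659 = 250.341 → 250
= RGB(252, 219, 250)


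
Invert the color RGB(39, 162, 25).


Invert: (255-R, 255-G, 255-B)
R: 255-39 = 216
G: 255-162 = 93
B: 255-25 = 230
= RGB(216, 93, 230)


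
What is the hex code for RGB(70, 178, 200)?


R = 70 → 46 (hex)
G = 178 → B2 (hex)
B = 200 → C8 (hex)
Hex = #46B2C8


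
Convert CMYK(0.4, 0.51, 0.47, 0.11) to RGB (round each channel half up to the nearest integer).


R = 255 × (1-C) × (1-K) = 255 × 0.60 × 0.89 = 136.17 → 136
G = 255 × (1-M) × (1-K) = 255 × 0.49 × 0.89 = 111.2055 → 111
B = 255 × (1-Y) × (1-K) = 255 × 0.53 × 0.89 = 120.2835 → 120
= RGB(136, 111, 120)


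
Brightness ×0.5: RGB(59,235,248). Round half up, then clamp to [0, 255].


Multiply each channel by 0.5, round half up, clamp to [0, 255]
R: 59×0.5 = 29.5 → round → 30
G: 235×0.5 = 117.5 → round → 118
B: 248×0.5 = 124
= RGB(30, 118, 124)


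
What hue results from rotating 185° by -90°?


New hue = (H + rotation) mod 360
New hue = (185 -90) mod 360
= 95 mod 360
= 95°


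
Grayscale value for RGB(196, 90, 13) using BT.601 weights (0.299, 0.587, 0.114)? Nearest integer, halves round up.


Gray = 0.299×R + 0.587×G + 0.114×B
Gray = 0.299×196 + 0.587×90 + 0.114×13
Gray = 58.604 + 52.830 + 1.482
Gray = 112.916 → round half up → 113
Gray = 113


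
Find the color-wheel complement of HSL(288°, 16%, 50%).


Complement = opposite side of color wheel = hue + 180°
H' = (288 + 180) mod 360 = 108°
S and L unchanged.
= HSL(108°, 16%, 50%)


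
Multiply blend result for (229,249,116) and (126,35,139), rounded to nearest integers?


Multiply: C = A×B/255, rounded to nearest integer
R: 229×126/255 = 28854/255 ≈ 113.153 → 113
G: 249×35/255 = 8715/255 ≈ 34.176 → 34
B: 116×139/255 = 16124/255 ≈ 63.231 → 63
= RGB(113, 34, 63)


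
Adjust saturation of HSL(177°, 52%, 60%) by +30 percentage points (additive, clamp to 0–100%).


Original S = 52%
Adjustment = +30 percentage points
New S = 52 + (30) = 82
Clamp to [0, 100] → 82
= HSL(177°, 82%, 60%)


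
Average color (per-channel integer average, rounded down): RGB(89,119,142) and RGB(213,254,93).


Midpoint: each channel = ⌊(C₁+C₂)/2⌋
R: ⌊(89+213)/2⌋ = 151
G: ⌊(119+254)/2⌋ = 186
B: ⌊(142+93)/2⌋ = 117
= RGB(151, 186, 117)


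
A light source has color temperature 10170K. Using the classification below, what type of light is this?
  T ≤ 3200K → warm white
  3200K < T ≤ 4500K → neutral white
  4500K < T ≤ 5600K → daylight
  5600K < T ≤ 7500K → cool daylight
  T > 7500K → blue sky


Temperature: 10170K
10170K > 7500K → blue sky
Classification: blue sky


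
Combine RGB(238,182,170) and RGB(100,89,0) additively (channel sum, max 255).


Additive: each channel = min(255, C₁+C₂)
R: 238+100 = 338 → 255
G: 182+89 = 271 → 255
B: 170+0 = 170 → 170
= RGB(255, 255, 170)


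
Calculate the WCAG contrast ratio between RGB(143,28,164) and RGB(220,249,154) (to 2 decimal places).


Linearize each sRGB channel c=v/255: c/12.92 if c ≤ 0.04045 else ((c+0.055)/1.055)^2.4
L = 0.2126×R_lin + 0.7152×G_lin + 0.0722×B_lin
Color 1 (143,28,164):
  R=143: 143/255≈0.5608 > 0.04045 → ((0.5608+0.055)/1.055)^2.4 ≈ 0.27468
  G=28: 28/255≈0.1098 > 0.04045 → ((0.1098+0.055)/1.055)^2.4 ≈ 0.01161
  B=164: 164/255≈0.6431 > 0.04045 → ((0.6431+0.055)/1.055)^2.4 ≈ 0.37124
  L1 = 0.2126×0.27468 + 0.7152×0.01161 + 0.0722×0.37124 ≈ 0.09350
Color 2 (220,249,154):
  R=220: 220/255≈0.8627 > 0.04045 → ((0.8627+0.055)/1.055)^2.4 ≈ 0.71569
  G=249: 249/255≈0.9765 > 0.04045 → ((0.9765+0.055)/1.055)^2.4 ≈ 0.94731
  B=154: 154/255≈0.6039 > 0.04045 → ((0.6039+0.055)/1.055)^2.4 ≈ 0.32314
  L2 = 0.2126×0.71569 + 0.7152×0.94731 + 0.0722×0.32314 ≈ 0.85300
Lighter = 0.85300, Darker = 0.09350
Ratio = (L_lighter + 0.05) / (L_darker + 0.05)
Ratio = (0.85300 + 0.05) / (0.09350 + 0.05) = 0.90300 / 0.14350 ≈ 6.2925
Ratio ≈ 6.29:1


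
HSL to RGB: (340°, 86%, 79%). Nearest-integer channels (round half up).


H=340°, S=0.86, L=0.79
C = (1-|2L-1|)×S = (1-|0.58|)×0.86 = 0.3612
H' = H/60 = 340/60 ≈ 5.6667; X = C×(1-|H' mod 2 - 1|) = 0.1204
m = L - C/2 = 0.79 - 0.1806 = 0.6094
Sector ⌊H'⌋ = 5 → (R',G',B') = (0.3612, 0.0, 0.1204)
RGB = ((R'+m)×255, (G'+m)×255, (B'+m)×255) = (247.503, 155.397, 186.099)
Round half up → RGB(248, 155, 186)


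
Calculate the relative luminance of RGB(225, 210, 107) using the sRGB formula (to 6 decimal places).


Linearize each channel (sRGB transfer function): c = v/255; c_lin = c/12.92 if c ≤ 0.04045, else ((c+0.055)/1.055)^2.4
  R: 225/255 ≈ 0.882353 > 0.04045 → ((0.882353+0.055)/1.055)^2.4 ≈ 0.752942
  G: 210/255 ≈ 0.823529 > 0.04045 → ((0.823529+0.055)/1.055)^2.4 ≈ 0.644480
  B: 107/255 ≈ 0.419608 > 0.04045 → ((0.419608+0.055)/1.055)^2.4 ≈ 0.147027
R_lin = 0.752942, G_lin = 0.644480, B_lin = 0.147027
L = 0.2126×R + 0.7152×G + 0.0722×B
L = 0.2126×0.752942 + 0.7152×0.644480 + 0.0722×0.147027
L ≈ 0.631623


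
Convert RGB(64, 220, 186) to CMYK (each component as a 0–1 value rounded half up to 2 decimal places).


R'=64/255≈0.2510, G'=220/255≈0.8627, B'=186/255≈0.7294
K = 1 - max(R',G',B') = 1 - 220/255 = 35/255 = 0.13725… → 0.14
(1-R'-K)/(1-K) simplifies to (max-R)/max with max = 220:
C = (220-64)/220 = 156/220 = 0.70909… → 0.71
M = (220-220)/220 = 0/220 = 0 → 0.00
Y = (220-186)/220 = 34/220 = 0.15454… → 0.15
= CMYK(0.71, 0.00, 0.15, 0.14)


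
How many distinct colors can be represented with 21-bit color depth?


Colors = 2^bits = 2^21
= 2,097,152 colors


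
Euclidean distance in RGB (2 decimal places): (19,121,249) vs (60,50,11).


d = √[(R₁-R₂)² + (G₁-G₂)² + (B₁-B₂)²]
d = √[(19-60)² + (121-50)² + (249-11)²]
d = √[1681 + 5041 + 56644]
d = √63366
d ≈ 251.73


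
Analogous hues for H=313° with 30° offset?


Base hue: 313°
Left analog: (313 - 30) mod 360 = 283°
Right analog: (313 + 30) mod 360 = 343°
Analogous hues = 283° and 343°


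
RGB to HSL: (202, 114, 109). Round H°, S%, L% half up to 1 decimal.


Normalize: R'=202/255≈0.7922, G'=114/255≈0.4471, B'=109/255≈0.4275
Max=202/255, Min=109/255, Δ=Max-Min=93/255
L = (Max+Min)/2 = (202+109)/510 = 311/510 = 0.60980… → L = 61.0%
L > 0.5 → S = Δ/(2-Max-Min) = 93/(510-202-109) = 93/199 = 0.46733… → S = 46.7%
(the 1/255 factors cancel in S and H, so raw channel differences can be used)
Max is R' → H = 60 × (((G-B)/Δ) mod 6) = 60 × (((114-109)/93) mod 6)
  5/93 = 0.0537…
  H = 60 × 0.0537… = 3.225…° → H = 3.2°
= HSL(3.2°, 46.7%, 61.0%)


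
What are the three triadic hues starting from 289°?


Triadic: equally spaced at 120° intervals
H1 = 289°
H2 = (289 + 120) mod 360 = 49°
H3 = (289 + 240) mod 360 = 169°
Triadic = 289°, 49°, 169°


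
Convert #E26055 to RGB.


E2 → 226 (R)
60 → 96 (G)
55 → 85 (B)
= RGB(226, 96, 85)


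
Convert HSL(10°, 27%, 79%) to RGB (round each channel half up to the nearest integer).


H=10°, S=0.27, L=0.79
C = (1-|2L-1|)×S = (1-|0.58|)×0.27 = 0.1134
H' = H/60 = 10/60 ≈ 0.1667; X = C×(1-|H' mod 2 - 1|) = 0.0189
m = L - C/2 = 0.79 - 0.0567 = 0.7333
Sector ⌊H'⌋ = 0 → (R',G',B') = (0.1134, 0.0189, 0.0)
RGB = ((R'+m)×255, (G'+m)×255, (B'+m)×255) = (215.9085, 191.811, 186.9915)
Round half up → RGB(216, 192, 187)


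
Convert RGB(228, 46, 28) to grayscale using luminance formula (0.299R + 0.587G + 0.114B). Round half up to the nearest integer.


Gray = 0.299×R + 0.587×G + 0.114×B
Gray = 0.299×228 + 0.587×46 + 0.114×28
Gray = 68.172 + 27.002 + 3.192
Gray = 98.366 → round half up → 98
Gray = 98
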